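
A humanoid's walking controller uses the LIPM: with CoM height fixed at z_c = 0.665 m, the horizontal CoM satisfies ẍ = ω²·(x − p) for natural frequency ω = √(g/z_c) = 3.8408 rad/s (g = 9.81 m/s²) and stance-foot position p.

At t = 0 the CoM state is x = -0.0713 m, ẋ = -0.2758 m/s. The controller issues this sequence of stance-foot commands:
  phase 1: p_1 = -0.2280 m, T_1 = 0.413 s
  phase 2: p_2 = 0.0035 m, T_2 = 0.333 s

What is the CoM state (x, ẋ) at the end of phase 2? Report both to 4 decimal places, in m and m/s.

phase 1: p=-0.2280, T=0.413, ωT=1.586250, cosh=2.545044, sinh=2.340352; start (x,ẋ)=(-0.071300, -0.275800) → end (x,ẋ)=(0.002752, 0.706626)
phase 2: p=0.0035, T=0.333, ωT=1.278986, cosh=1.935658, sinh=1.657338; start (x,ẋ)=(0.002752, 0.706626) → end (x,ẋ)=(0.306968, 1.363027)

x = 0.3070, ẋ = 1.3630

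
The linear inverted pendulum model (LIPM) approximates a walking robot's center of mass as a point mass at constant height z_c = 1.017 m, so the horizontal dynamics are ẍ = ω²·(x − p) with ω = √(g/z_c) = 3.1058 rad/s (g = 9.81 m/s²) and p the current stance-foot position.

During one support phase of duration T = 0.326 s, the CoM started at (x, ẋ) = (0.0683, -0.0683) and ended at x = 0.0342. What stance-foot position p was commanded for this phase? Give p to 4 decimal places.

ωT = 3.1058·0.326 = 1.012491; cosh(ωT) = 1.557881, sinh(ωT) = 1.194568
x(T) = p + (x₀−p)·cosh(ωT) + (ẋ₀/ω)·sinh(ωT) ⇒ p·(1 − cosh) = x(T) − x₀·cosh − (ẋ₀/ω)·sinh
numerator   = 0.0342 − (0.0683)·1.557881 − (-0.0683/3.1058)·1.194568 = -0.045933
denominator = 1 − 1.557881 = -0.557881
p = -0.045933 / -0.557881 = 0.0823

p = 0.0823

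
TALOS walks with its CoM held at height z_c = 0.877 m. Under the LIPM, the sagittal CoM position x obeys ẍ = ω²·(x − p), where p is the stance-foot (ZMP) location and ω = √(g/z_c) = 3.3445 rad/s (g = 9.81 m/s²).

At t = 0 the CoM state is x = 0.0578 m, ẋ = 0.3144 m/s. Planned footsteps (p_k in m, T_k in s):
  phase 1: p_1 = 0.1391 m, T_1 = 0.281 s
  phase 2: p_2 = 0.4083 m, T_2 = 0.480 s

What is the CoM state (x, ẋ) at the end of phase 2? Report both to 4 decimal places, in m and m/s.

phase 1: p=0.1391, T=0.281, ωT=0.939805, cosh=1.475093, sinh=1.084388; start (x,ẋ)=(0.057800, 0.314400) → end (x,ẋ)=(0.121113, 0.168915)
phase 2: p=0.4083, T=0.480, ωT=1.605360, cosh=2.590235, sinh=2.389417; start (x,ẋ)=(0.121113, 0.168915) → end (x,ẋ)=(-0.214903, -1.857498)

x = -0.2149, ẋ = -1.8575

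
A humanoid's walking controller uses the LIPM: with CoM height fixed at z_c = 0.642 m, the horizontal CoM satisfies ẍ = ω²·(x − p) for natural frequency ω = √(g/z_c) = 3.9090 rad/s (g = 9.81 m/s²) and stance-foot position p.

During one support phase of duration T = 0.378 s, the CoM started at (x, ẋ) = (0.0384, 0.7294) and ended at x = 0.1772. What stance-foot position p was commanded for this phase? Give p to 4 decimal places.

p = 0.2290

ωT = 3.9090·0.378 = 1.477602; cosh(ωT) = 2.305304, sinh(ωT) = 2.077120
x(T) = p + (x₀−p)·cosh(ωT) + (ẋ₀/ω)·sinh(ωT) ⇒ p·(1 − cosh) = x(T) − x₀·cosh − (ẋ₀/ω)·sinh
numerator   = 0.1772 − (0.0384)·2.305304 − (0.7294/3.9090)·2.077120 = -0.298904
denominator = 1 − 2.305304 = -1.305304
p = -0.298904 / -1.305304 = 0.2290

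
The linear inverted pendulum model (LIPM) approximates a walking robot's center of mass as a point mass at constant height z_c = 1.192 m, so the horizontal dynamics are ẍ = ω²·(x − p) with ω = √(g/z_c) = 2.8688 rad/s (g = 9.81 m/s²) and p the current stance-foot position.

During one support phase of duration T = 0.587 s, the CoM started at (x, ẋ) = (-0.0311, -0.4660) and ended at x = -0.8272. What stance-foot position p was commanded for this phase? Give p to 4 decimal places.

p = 0.1781

ωT = 2.8688·0.587 = 1.683986; cosh(ωT) = 2.786308, sinh(ωT) = 2.600675
x(T) = p + (x₀−p)·cosh(ωT) + (ẋ₀/ω)·sinh(ωT) ⇒ p·(1 − cosh) = x(T) − x₀·cosh − (ẋ₀/ω)·sinh
numerator   = -0.8272 − (-0.0311)·2.786308 − (-0.4660/2.8688)·2.600675 = -0.318099
denominator = 1 − 2.786308 = -1.786308
p = -0.318099 / -1.786308 = 0.1781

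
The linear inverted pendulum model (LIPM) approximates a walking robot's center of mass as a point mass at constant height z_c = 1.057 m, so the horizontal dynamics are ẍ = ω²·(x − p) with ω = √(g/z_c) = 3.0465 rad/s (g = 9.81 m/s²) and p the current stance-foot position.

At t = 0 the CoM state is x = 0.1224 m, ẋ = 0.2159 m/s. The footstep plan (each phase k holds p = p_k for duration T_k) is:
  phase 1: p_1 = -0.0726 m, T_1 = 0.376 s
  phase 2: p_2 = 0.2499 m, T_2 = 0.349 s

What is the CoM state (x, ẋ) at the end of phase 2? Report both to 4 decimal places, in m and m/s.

phase 1: p=-0.0726, T=0.376, ωT=1.145484, cosh=1.731016, sinh=1.412946; start (x,ẋ)=(0.122400, 0.215900) → end (x,ẋ)=(0.365081, 1.213112)
phase 2: p=0.2499, T=0.349, ωT=1.063228, cosh=1.620522, sinh=1.275183; start (x,ẋ)=(0.365081, 1.213112) → end (x,ẋ)=(0.944330, 2.413335)

x = 0.9443, ẋ = 2.4133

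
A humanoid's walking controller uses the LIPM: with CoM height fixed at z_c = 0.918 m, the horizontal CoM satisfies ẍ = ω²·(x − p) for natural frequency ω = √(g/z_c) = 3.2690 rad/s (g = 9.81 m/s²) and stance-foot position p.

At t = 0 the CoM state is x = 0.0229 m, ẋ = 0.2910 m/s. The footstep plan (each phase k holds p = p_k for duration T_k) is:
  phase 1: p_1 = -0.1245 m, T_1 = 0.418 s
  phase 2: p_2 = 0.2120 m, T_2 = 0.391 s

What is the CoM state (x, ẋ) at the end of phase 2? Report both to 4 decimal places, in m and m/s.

phase 1: p=-0.1245, T=0.418, ωT=1.366442, cosh=2.088193, sinh=1.833180; start (x,ẋ)=(0.022900, 0.291000) → end (x,ẋ)=(0.346486, 1.490983)
phase 2: p=0.2120, T=0.391, ωT=1.278179, cosh=1.934320, sinh=1.655776; start (x,ẋ)=(0.346486, 1.490983) → end (x,ẋ)=(1.227334, 3.611975)

x = 1.2273, ẋ = 3.6120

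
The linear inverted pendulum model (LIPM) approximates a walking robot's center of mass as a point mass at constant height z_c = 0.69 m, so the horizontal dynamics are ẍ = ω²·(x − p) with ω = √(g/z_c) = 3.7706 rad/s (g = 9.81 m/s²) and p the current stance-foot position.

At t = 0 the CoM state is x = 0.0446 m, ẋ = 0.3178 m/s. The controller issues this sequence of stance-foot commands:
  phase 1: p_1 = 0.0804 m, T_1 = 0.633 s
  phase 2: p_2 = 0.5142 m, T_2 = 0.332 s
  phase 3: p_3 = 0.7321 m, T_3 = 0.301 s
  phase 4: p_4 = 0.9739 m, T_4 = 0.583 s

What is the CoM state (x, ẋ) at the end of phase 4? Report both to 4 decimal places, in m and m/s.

x = 1.3997, ẋ = 1.7531

phase 1: p=0.0804, T=0.633, ωT=2.386790, cosh=5.485220, sinh=5.393296; start (x,ẋ)=(0.044600, 0.317800) → end (x,ẋ)=(0.338596, 1.015176)
phase 2: p=0.5142, T=0.332, ωT=1.251839, cosh=1.891373, sinh=1.605395; start (x,ẋ)=(0.338596, 1.015176) → end (x,ẋ)=(0.614295, 0.857091)
phase 3: p=0.7321, T=0.301, ωT=1.134951, cosh=1.716229, sinh=1.394791; start (x,ẋ)=(0.614295, 0.857091) → end (x,ẋ)=(0.846968, 0.851403)
phase 4: p=0.9739, T=0.583, ωT=2.198260, cosh=4.560159, sinh=4.449163; start (x,ẋ)=(0.846968, 0.851403) → end (x,ẋ)=(1.399691, 1.753112)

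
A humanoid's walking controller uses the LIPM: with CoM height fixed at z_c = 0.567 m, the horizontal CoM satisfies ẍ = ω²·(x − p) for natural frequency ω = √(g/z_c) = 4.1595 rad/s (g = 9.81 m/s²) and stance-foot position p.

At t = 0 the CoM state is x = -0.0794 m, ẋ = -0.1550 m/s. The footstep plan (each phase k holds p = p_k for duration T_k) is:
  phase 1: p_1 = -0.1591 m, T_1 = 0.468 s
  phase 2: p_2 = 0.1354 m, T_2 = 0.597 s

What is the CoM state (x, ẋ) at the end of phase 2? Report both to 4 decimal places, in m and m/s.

x = 0.1404, ẋ = 0.1172

phase 1: p=-0.1591, T=0.468, ωT=1.946646, cosh=3.573952, sinh=3.431200; start (x,ẋ)=(-0.079400, -0.155000) → end (x,ẋ)=(-0.002117, 0.583522)
phase 2: p=0.1354, T=0.597, ωT=2.483221, cosh=6.031635, sinh=5.948161; start (x,ẋ)=(-0.002117, 0.583522) → end (x,ẋ)=(0.140397, 0.117243)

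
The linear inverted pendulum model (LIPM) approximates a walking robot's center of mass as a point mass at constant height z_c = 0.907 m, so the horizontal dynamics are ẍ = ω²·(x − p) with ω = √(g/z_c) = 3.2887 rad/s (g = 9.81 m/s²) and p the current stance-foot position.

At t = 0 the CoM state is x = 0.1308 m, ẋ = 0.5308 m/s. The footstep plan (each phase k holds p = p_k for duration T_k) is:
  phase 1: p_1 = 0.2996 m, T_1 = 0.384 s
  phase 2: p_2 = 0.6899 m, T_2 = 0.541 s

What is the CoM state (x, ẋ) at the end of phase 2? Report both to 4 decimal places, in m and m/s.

x = -0.5847, ẋ = -3.9232

phase 1: p=0.2996, T=0.384, ωT=1.262861, cosh=1.909183, sinh=1.626339; start (x,ẋ)=(0.130800, 0.530800) → end (x,ẋ)=(0.239823, 0.110560)
phase 2: p=0.6899, T=0.541, ωT=1.779187, cosh=3.046905, sinh=2.878130; start (x,ẋ)=(0.239823, 0.110560) → end (x,ẋ)=(-0.584684, -3.923250)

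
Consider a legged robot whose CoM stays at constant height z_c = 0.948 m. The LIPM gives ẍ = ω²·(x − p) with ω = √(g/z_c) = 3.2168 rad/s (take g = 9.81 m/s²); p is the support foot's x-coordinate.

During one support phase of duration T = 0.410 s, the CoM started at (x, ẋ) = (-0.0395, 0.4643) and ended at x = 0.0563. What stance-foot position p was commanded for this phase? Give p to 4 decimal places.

ωT = 3.2168·0.410 = 1.318888; cosh(ωT) = 2.003347, sinh(ωT) = 1.735914
x(T) = p + (x₀−p)·cosh(ωT) + (ẋ₀/ω)·sinh(ωT) ⇒ p·(1 − cosh) = x(T) − x₀·cosh − (ẋ₀/ω)·sinh
numerator   = 0.0563 − (-0.0395)·2.003347 − (0.4643/3.2168)·1.735914 = -0.115123
denominator = 1 − 2.003347 = -1.003347
p = -0.115123 / -1.003347 = 0.1147

p = 0.1147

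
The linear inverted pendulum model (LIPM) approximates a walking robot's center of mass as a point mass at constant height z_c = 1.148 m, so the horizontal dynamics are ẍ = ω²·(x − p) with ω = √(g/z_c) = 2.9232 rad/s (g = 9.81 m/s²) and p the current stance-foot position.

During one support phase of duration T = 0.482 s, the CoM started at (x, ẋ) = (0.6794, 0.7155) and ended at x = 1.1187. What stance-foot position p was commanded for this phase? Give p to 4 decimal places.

ωT = 2.9232·0.482 = 1.408982; cosh(ωT) = 2.168091, sinh(ωT) = 1.923699
x(T) = p + (x₀−p)·cosh(ωT) + (ẋ₀/ω)·sinh(ωT) ⇒ p·(1 − cosh) = x(T) − x₀·cosh − (ẋ₀/ω)·sinh
numerator   = 1.1187 − (0.6794)·2.168091 − (0.7155/2.9232)·1.923699 = -0.825157
denominator = 1 − 2.168091 = -1.168091
p = -0.825157 / -1.168091 = 0.7064

p = 0.7064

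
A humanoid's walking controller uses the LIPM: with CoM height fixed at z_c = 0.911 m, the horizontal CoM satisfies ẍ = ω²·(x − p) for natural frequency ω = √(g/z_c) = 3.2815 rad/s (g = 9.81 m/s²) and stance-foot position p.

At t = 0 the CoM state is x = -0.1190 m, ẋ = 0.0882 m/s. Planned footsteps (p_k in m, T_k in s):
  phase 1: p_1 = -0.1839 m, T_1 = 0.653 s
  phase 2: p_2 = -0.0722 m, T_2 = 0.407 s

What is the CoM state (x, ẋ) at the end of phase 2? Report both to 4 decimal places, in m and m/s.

phase 1: p=-0.1839, T=0.653, ωT=2.142819, cosh=4.320380, sinh=4.203056; start (x,ẋ)=(-0.119000, 0.088200) → end (x,ẋ)=(0.209462, 1.276180)
phase 2: p=-0.0722, T=0.407, ωT=1.335570, cosh=2.032586, sinh=1.769578; start (x,ẋ)=(0.209462, 1.276180) → end (x,ẋ)=(1.188494, 4.229521)

x = 1.1885, ẋ = 4.2295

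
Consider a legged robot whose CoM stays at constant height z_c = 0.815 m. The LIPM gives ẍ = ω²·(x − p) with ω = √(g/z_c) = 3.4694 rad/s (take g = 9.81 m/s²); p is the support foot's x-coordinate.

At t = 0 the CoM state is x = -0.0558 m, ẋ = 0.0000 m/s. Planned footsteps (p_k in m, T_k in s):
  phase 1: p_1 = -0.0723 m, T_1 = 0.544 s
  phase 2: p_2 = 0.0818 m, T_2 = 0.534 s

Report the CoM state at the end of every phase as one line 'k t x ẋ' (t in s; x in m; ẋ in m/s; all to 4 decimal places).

1 0.5440 -0.0166 0.1846
2 1.0780 -0.0741 -0.4584

phase 1: p=-0.0723, T=0.544, ωT=1.887354, cosh=3.376673, sinh=3.225201; start (x,ẋ)=(-0.055800, 0.000000) → end (x,ẋ)=(-0.016585, 0.184627)
phase 2: p=0.0818, T=0.534, ωT=1.852660, cosh=3.266788, sinh=3.109969; start (x,ẋ)=(-0.016585, 0.184627) → end (x,ẋ)=(-0.074103, -0.458409)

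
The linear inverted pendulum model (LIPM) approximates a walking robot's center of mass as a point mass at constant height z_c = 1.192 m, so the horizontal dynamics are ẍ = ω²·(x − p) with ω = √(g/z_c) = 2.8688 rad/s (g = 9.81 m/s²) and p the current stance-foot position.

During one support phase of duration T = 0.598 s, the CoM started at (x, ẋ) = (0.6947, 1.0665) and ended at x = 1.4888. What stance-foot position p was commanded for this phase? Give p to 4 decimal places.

p = 0.8048

ωT = 2.8688·0.598 = 1.715542; cosh(ωT) = 2.869778, sinh(ωT) = 2.689912
x(T) = p + (x₀−p)·cosh(ωT) + (ẋ₀/ω)·sinh(ωT) ⇒ p·(1 − cosh) = x(T) − x₀·cosh − (ẋ₀/ω)·sinh
numerator   = 1.4888 − (0.6947)·2.869778 − (1.0665/2.8688)·2.689912 = -1.504832
denominator = 1 − 2.869778 = -1.869778
p = -1.504832 / -1.869778 = 0.8048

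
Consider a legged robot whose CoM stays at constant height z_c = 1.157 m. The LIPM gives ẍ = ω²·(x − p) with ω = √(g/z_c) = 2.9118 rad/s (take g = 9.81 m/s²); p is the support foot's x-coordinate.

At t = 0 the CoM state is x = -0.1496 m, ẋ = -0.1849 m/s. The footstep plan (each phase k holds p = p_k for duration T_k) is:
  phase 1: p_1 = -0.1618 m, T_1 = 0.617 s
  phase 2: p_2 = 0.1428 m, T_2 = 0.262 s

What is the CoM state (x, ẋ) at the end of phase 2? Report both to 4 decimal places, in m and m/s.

phase 1: p=-0.1618, T=0.617, ωT=1.796581, cosh=3.097431, sinh=2.931566; start (x,ẋ)=(-0.149600, -0.184900) → end (x,ẋ)=(-0.310166, -0.468574)
phase 2: p=0.1428, T=0.262, ωT=0.762892, cosh=1.305392, sinh=0.839076; start (x,ẋ)=(-0.310166, -0.468574) → end (x,ẋ)=(-0.583525, -1.718371)

x = -0.5835, ẋ = -1.7184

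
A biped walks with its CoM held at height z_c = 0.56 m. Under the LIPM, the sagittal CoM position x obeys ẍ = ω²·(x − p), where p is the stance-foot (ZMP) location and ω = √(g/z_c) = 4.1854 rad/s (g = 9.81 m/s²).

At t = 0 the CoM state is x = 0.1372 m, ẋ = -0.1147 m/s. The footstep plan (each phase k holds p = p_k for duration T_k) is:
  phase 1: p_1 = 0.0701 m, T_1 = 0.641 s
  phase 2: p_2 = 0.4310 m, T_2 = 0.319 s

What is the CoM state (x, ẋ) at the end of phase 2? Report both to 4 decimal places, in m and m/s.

x = 0.8019, ẋ = 1.9426

phase 1: p=0.0701, T=0.641, ωT=2.682841, cosh=7.347481, sinh=7.279113; start (x,ẋ)=(0.137200, -0.114700) → end (x,ẋ)=(0.363633, 1.201512)
phase 2: p=0.4310, T=0.319, ωT=1.335143, cosh=2.031829, sinh=1.768709; start (x,ẋ)=(0.363633, 1.201512) → end (x,ẋ)=(0.801870, 1.942570)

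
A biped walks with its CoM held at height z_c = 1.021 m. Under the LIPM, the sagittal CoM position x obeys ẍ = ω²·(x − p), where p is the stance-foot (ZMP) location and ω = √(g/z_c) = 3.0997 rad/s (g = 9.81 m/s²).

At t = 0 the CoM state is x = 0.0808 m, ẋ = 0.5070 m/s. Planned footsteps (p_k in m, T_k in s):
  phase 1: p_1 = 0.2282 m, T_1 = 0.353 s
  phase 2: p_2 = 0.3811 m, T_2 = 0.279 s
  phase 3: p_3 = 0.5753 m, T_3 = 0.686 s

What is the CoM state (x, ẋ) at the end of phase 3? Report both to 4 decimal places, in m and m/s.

phase 1: p=0.2282, T=0.353, ωT=1.094194, cosh=1.660792, sinh=1.325983; start (x,ẋ)=(0.080800, 0.507000) → end (x,ẋ)=(0.200283, 0.236186)
phase 2: p=0.3811, T=0.279, ωT=0.864816, cosh=1.397849, sinh=0.976720; start (x,ẋ)=(0.200283, 0.236186) → end (x,ẋ)=(0.202767, -0.217280)
phase 3: p=0.5753, T=0.686, ωT=2.126394, cosh=4.251923, sinh=4.132656; start (x,ẋ)=(0.202767, -0.217280) → end (x,ẋ)=(-1.298369, -5.696004)

x = -1.2984, ẋ = -5.6960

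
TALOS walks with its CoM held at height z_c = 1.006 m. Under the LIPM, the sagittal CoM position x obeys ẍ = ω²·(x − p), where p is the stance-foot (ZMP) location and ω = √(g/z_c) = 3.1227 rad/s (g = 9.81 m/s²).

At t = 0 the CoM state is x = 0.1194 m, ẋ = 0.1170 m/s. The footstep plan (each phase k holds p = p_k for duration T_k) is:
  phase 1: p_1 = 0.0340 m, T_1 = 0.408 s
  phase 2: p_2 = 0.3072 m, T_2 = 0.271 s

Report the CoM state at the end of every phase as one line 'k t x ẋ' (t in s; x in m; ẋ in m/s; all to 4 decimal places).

phase 1: p=0.0340, T=0.408, ωT=1.274062, cosh=1.927519, sinh=1.647826; start (x,ẋ)=(0.119400, 0.117000) → end (x,ẋ)=(0.260350, 0.664960)
phase 2: p=0.3072, T=0.271, ωT=0.846252, cosh=1.379957, sinh=0.950937; start (x,ẋ)=(0.260350, 0.664960) → end (x,ẋ)=(0.445045, 0.778495)

1 0.4080 0.2604 0.6650
2 0.6790 0.4450 0.7785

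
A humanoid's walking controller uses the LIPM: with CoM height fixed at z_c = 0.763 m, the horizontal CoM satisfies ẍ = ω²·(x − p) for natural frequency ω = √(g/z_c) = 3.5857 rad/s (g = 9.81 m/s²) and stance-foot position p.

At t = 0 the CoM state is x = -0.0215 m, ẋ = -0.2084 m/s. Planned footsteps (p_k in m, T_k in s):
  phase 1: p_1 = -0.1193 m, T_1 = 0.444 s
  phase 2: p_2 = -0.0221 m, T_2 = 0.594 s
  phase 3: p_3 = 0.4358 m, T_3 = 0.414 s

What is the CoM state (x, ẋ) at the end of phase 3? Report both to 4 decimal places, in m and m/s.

x = 1.1880, ẋ = 3.0755

phase 1: p=-0.1193, T=0.444, ωT=1.592051, cosh=2.558662, sinh=2.355154; start (x,ẋ)=(-0.021500, -0.208400) → end (x,ẋ)=(-0.005944, 0.292684)
phase 2: p=-0.0221, T=0.594, ωT=2.129906, cosh=4.266461, sinh=4.147613; start (x,ẋ)=(-0.005944, 0.292684) → end (x,ẋ)=(0.385380, 1.489000)
phase 3: p=0.4358, T=0.414, ωT=1.484480, cosh=2.319645, sinh=2.093025; start (x,ẋ)=(0.385380, 1.489000) → end (x,ẋ)=(1.187993, 3.075548)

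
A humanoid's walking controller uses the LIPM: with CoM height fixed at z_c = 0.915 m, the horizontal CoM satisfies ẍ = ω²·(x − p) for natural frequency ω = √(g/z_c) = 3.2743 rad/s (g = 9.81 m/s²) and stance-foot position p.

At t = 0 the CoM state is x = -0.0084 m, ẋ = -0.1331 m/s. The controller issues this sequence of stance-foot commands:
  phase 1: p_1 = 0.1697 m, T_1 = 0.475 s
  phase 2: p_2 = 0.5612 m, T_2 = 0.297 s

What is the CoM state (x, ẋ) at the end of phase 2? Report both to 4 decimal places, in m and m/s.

x = -1.4059, ẋ = -5.9203

phase 1: p=0.1697, T=0.475, ωT=1.555292, cosh=2.473800, sinh=2.262672; start (x,ẋ)=(-0.008400, -0.133100) → end (x,ẋ)=(-0.362861, -1.648746)
phase 2: p=0.5612, T=0.297, ωT=0.972467, cosh=1.511305, sinh=1.133156; start (x,ẋ)=(-0.362861, -1.648746) → end (x,ẋ)=(-1.405929, -5.920295)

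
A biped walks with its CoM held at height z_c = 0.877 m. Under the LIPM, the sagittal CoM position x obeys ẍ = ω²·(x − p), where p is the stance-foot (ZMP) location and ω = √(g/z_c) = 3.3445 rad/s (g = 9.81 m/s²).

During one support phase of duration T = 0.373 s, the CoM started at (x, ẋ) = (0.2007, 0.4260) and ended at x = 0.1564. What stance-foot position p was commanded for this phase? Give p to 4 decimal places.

ωT = 3.3445·0.373 = 1.247499; cosh(ωT) = 1.884423, sinh(ωT) = 1.597200
x(T) = p + (x₀−p)·cosh(ωT) + (ẋ₀/ω)·sinh(ωT) ⇒ p·(1 − cosh) = x(T) − x₀·cosh − (ẋ₀/ω)·sinh
numerator   = 0.1564 − (0.2007)·1.884423 − (0.4260/3.3445)·1.597200 = -0.425244
denominator = 1 − 1.884423 = -0.884423
p = -0.425244 / -0.884423 = 0.4808

p = 0.4808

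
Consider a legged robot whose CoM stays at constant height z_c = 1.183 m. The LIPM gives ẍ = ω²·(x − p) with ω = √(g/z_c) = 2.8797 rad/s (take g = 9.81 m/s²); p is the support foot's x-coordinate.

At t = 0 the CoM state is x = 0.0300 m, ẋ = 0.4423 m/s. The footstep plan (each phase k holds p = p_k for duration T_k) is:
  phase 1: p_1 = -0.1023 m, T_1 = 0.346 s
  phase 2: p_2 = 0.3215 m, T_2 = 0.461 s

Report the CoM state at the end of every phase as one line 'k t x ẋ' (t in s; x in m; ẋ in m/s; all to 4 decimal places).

phase 1: p=-0.1023, T=0.346, ωT=0.996376, cosh=1.538832, sinh=1.169617; start (x,ẋ)=(0.030000, 0.442300) → end (x,ẋ)=(0.280932, 1.126231)
phase 2: p=0.3215, T=0.461, ωT=1.327542, cosh=2.018444, sinh=1.753316; start (x,ẋ)=(0.280932, 1.126231) → end (x,ẋ)=(0.925325, 2.068405)

1 0.3460 0.2809 1.1262
2 0.8070 0.9253 2.0684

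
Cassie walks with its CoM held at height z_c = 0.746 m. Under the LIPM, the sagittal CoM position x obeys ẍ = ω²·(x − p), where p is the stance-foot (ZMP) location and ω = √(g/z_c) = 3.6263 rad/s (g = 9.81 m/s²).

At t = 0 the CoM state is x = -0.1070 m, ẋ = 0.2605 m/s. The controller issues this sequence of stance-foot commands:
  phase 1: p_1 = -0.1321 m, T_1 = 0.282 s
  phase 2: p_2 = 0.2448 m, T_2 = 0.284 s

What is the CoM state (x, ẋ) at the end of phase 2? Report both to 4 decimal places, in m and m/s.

phase 1: p=-0.1321, T=0.282, ωT=1.022617, cosh=1.570057, sinh=1.210404; start (x,ẋ)=(-0.107000, 0.260500) → end (x,ẋ)=(-0.005741, 0.519171)
phase 2: p=0.2448, T=0.284, ωT=1.029869, cosh=1.578877, sinh=1.221823; start (x,ẋ)=(-0.005741, 0.519171) → end (x,ẋ)=(0.024153, -0.290363)

x = 0.0242, ẋ = -0.2904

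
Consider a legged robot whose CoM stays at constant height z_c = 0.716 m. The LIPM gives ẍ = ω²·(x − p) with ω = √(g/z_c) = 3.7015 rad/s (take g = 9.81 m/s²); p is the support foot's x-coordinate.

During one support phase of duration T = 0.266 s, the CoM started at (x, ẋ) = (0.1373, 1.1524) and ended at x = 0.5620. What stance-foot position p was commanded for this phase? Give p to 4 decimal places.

p = 0.0113

ωT = 3.7015·0.266 = 0.984599; cosh(ωT) = 1.525164, sinh(ωT) = 1.151575
x(T) = p + (x₀−p)·cosh(ωT) + (ẋ₀/ω)·sinh(ωT) ⇒ p·(1 − cosh) = x(T) − x₀·cosh − (ẋ₀/ω)·sinh
numerator   = 0.5620 − (0.1373)·1.525164 − (1.1524/3.7015)·1.151575 = -0.005928
denominator = 1 − 1.525164 = -0.525164
p = -0.005928 / -0.525164 = 0.0113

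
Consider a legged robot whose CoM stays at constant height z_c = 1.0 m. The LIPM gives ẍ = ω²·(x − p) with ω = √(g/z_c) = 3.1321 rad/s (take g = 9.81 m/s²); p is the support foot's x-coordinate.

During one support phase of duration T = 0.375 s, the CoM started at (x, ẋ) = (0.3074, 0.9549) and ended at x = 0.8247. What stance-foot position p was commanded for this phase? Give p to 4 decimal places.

ωT = 3.1321·0.375 = 1.174538; cosh(ωT) = 1.772804, sinh(ωT) = 1.463842
x(T) = p + (x₀−p)·cosh(ωT) + (ẋ₀/ω)·sinh(ωT) ⇒ p·(1 − cosh) = x(T) − x₀·cosh − (ẋ₀/ω)·sinh
numerator   = 0.8247 − (0.3074)·1.772804 − (0.9549/3.1321)·1.463842 = -0.166549
denominator = 1 − 1.772804 = -0.772804
p = -0.166549 / -0.772804 = 0.2155

p = 0.2155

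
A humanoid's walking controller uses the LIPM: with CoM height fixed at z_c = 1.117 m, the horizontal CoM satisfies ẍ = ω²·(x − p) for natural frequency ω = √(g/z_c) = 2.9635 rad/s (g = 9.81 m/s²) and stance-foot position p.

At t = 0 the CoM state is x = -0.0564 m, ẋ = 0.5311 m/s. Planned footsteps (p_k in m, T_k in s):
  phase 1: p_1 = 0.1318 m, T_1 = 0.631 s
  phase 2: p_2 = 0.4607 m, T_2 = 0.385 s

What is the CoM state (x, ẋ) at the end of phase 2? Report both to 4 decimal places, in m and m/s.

x = -0.2068, ẋ = -1.6131

phase 1: p=0.1318, T=0.631, ωT=1.869968, cosh=3.321110, sinh=3.166982; start (x,ẋ)=(-0.056400, 0.531100) → end (x,ẋ)=(0.074334, -0.002481)
phase 2: p=0.4607, T=0.385, ωT=1.140948, cosh=1.724624, sinh=1.405108; start (x,ẋ)=(0.074334, -0.002481) → end (x,ẋ)=(-0.206813, -1.613123)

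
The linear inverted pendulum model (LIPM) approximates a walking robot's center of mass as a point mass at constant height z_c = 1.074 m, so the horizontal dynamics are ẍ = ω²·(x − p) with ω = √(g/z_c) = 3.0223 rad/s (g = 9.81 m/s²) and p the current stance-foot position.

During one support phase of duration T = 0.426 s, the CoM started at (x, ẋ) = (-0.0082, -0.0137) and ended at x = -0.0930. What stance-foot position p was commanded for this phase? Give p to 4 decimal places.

ωT = 3.0223·0.426 = 1.287500; cosh(ωT) = 1.949838, sinh(ωT) = 1.673878
x(T) = p + (x₀−p)·cosh(ωT) + (ẋ₀/ω)·sinh(ωT) ⇒ p·(1 − cosh) = x(T) − x₀·cosh − (ẋ₀/ω)·sinh
numerator   = -0.0930 − (-0.0082)·1.949838 − (-0.0137/3.0223)·1.673878 = -0.069424
denominator = 1 − 1.949838 = -0.949838
p = -0.069424 / -0.949838 = 0.0731

p = 0.0731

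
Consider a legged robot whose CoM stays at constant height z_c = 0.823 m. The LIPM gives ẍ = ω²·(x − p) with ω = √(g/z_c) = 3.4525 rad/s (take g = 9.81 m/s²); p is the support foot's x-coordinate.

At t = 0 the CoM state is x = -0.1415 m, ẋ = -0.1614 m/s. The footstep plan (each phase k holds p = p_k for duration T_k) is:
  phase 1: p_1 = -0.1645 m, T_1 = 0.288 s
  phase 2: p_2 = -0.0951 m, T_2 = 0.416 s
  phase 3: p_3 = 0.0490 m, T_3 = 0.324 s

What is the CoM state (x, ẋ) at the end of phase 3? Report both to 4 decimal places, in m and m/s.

phase 1: p=-0.1645, T=0.288, ωT=0.994320, cosh=1.536430, sinh=1.166455; start (x,ẋ)=(-0.141500, -0.161400) → end (x,ẋ)=(-0.183692, -0.155355)
phase 2: p=-0.0951, T=0.416, ωT=1.436240, cosh=2.221338, sinh=1.983518; start (x,ẋ)=(-0.183692, -0.155355) → end (x,ẋ)=(-0.381147, -0.951784)
phase 3: p=0.0490, T=0.324, ωT=1.118610, cosh=1.693665, sinh=1.366932; start (x,ẋ)=(-0.381147, -0.951784) → end (x,ẋ)=(-1.056361, -3.642012)

x = -1.0564, ẋ = -3.6420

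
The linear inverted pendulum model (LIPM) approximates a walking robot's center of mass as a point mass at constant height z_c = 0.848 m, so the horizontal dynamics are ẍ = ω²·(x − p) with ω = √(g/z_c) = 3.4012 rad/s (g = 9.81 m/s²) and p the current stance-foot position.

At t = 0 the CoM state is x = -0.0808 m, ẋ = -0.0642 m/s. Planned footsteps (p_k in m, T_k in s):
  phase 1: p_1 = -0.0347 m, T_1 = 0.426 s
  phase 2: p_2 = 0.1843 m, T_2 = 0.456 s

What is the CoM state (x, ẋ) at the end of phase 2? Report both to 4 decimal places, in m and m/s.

phase 1: p=-0.0347, T=0.426, ωT=1.448911, cosh=2.246651, sinh=2.011825; start (x,ẋ)=(-0.080800, -0.064200) → end (x,ẋ)=(-0.176245, -0.459680)
phase 2: p=0.1843, T=0.456, ωT=1.550947, cosh=2.463991, sinh=2.251944; start (x,ẋ)=(-0.176245, -0.459680) → end (x,ẋ)=(-1.008435, -3.894175)

x = -1.0084, ẋ = -3.8942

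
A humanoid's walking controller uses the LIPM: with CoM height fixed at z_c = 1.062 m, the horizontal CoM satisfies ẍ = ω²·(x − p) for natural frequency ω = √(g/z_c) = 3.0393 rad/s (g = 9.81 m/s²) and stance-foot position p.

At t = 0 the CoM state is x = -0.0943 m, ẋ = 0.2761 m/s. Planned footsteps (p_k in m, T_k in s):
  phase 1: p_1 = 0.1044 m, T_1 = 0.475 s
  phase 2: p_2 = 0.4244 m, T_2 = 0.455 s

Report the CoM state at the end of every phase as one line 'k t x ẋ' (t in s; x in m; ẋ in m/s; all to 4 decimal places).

1 0.4750 -0.1582 -0.5905
2 0.9300 -1.1728 -4.5583

phase 1: p=0.1044, T=0.475, ωT=1.443667, cosh=2.236132, sinh=2.000072; start (x,ẋ)=(-0.094300, 0.276100) → end (x,ẋ)=(-0.158226, -0.590465)
phase 2: p=0.4244, T=0.455, ωT=1.382882, cosh=2.118613, sinh=1.867759; start (x,ẋ)=(-0.158226, -0.590465) → end (x,ẋ)=(-1.172822, -4.558350)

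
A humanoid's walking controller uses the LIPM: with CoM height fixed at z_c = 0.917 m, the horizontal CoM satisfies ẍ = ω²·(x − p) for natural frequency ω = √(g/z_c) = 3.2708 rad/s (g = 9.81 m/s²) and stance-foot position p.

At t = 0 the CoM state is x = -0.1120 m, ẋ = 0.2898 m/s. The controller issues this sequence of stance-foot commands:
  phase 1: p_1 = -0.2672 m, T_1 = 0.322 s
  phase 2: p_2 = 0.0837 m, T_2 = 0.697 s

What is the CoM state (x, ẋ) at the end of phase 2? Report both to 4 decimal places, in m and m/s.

x = 1.7678, ẋ = 5.6180

phase 1: p=-0.2672, T=0.322, ωT=1.053198, cosh=1.607812, sinh=1.258991; start (x,ẋ)=(-0.112000, 0.289800) → end (x,ẋ)=(0.093882, 1.105043)
phase 2: p=0.0837, T=0.697, ωT=2.279748, cosh=4.938262, sinh=4.835952; start (x,ẋ)=(0.093882, 1.105043) → end (x,ẋ)=(1.767812, 5.618043)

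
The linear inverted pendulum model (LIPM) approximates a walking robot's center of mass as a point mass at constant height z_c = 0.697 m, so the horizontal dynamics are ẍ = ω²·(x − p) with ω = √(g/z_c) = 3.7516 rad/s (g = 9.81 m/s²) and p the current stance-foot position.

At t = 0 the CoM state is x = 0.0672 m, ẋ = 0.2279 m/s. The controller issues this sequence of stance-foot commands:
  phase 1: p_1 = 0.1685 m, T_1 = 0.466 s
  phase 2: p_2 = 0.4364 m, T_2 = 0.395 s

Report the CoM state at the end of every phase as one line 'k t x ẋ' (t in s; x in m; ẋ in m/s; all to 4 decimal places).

phase 1: p=0.1685, T=0.466, ωT=1.748246, cosh=2.959297, sinh=2.785218; start (x,ẋ)=(0.067200, 0.227900) → end (x,ẋ)=(0.037918, -0.384062)
phase 2: p=0.4364, T=0.395, ωT=1.481882, cosh=2.314215, sinh=2.087006; start (x,ẋ)=(0.037918, -0.384062) → end (x,ẋ)=(-0.699426, -4.008762)

1 0.4660 0.0379 -0.3841
2 0.8610 -0.6994 -4.0088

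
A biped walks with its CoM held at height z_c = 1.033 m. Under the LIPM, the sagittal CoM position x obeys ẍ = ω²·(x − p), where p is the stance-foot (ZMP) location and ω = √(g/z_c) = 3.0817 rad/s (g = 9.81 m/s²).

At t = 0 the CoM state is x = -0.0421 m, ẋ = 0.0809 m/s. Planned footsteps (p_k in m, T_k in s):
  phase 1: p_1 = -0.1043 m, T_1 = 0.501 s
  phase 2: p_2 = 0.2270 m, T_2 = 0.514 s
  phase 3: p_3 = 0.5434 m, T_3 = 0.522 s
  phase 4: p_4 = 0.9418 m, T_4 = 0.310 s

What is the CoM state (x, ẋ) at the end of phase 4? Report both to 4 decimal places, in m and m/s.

x = 0.9025, ẋ = 0.4421

phase 1: p=-0.1043, T=0.501, ωT=1.543932, cosh=2.448253, sinh=2.234713; start (x,ẋ)=(-0.042100, 0.080900) → end (x,ẋ)=(0.106646, 0.626417)
phase 2: p=0.2270, T=0.514, ωT=1.583994, cosh=2.539769, sinh=2.334615; start (x,ẋ)=(0.106646, 0.626417) → end (x,ẋ)=(0.395887, 0.725062)
phase 3: p=0.5434, T=0.522, ωT=1.608647, cosh=2.598104, sinh=2.397945; start (x,ẋ)=(0.395887, 0.725062) → end (x,ẋ)=(0.724335, 0.793703)
phase 4: p=0.9418, T=0.310, ωT=0.955327, cosh=1.492103, sinh=1.107417; start (x,ẋ)=(0.724335, 0.793703) → end (x,ẋ)=(0.902538, 0.442137)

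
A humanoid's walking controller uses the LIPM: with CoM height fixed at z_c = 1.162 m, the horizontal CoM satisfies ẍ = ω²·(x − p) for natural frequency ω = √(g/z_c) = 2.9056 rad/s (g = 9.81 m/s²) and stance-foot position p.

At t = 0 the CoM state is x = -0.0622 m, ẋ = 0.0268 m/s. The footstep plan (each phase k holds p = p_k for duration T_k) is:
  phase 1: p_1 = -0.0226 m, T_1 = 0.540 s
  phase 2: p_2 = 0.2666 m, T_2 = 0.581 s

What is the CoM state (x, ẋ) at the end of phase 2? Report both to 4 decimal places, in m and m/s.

phase 1: p=-0.0226, T=0.540, ωT=1.569024, cosh=2.505104, sinh=2.296855; start (x,ẋ)=(-0.062200, 0.026800) → end (x,ẋ)=(-0.100617, -0.197143)
phase 2: p=0.2666, T=0.581, ωT=1.688154, cosh=2.797172, sinh=2.612311; start (x,ẋ)=(-0.100617, -0.197143) → end (x,ẋ)=(-0.937813, -3.338742)

x = -0.9378, ẋ = -3.3387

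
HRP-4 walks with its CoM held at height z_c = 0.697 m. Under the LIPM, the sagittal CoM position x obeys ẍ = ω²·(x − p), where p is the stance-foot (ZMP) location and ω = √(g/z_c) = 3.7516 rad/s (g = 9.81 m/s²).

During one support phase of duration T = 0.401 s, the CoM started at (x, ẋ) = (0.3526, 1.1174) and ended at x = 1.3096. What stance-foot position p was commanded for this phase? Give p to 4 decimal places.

ωT = 3.7516·0.401 = 1.504392; cosh(ωT) = 2.361783, sinh(ωT) = 2.139631
x(T) = p + (x₀−p)·cosh(ωT) + (ẋ₀/ω)·sinh(ωT) ⇒ p·(1 − cosh) = x(T) − x₀·cosh − (ẋ₀/ω)·sinh
numerator   = 1.3096 − (0.3526)·2.361783 − (1.1174/3.7516)·2.139631 = -0.160446
denominator = 1 − 2.361783 = -1.361783
p = -0.160446 / -1.361783 = 0.1178

p = 0.1178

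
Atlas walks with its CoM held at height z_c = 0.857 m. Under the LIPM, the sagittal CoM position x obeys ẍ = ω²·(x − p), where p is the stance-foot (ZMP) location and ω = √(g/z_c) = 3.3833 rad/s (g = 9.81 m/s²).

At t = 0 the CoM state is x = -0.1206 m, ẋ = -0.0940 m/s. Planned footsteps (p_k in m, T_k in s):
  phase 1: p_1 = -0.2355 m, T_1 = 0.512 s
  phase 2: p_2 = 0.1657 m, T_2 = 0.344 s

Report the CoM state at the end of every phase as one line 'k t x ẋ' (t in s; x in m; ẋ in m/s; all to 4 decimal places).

phase 1: p=-0.2355, T=0.512, ωT=1.732250, cosh=2.915122, sinh=2.738236; start (x,ẋ)=(-0.120600, -0.094000) → end (x,ẋ)=(0.023370, 0.790444)
phase 2: p=0.1657, T=0.344, ωT=1.163855, cosh=1.757267, sinh=1.444987; start (x,ẋ)=(0.023370, 0.790444) → end (x,ẋ)=(0.253181, 0.693192)

1 0.5120 0.0234 0.7904
2 0.8560 0.2532 0.6932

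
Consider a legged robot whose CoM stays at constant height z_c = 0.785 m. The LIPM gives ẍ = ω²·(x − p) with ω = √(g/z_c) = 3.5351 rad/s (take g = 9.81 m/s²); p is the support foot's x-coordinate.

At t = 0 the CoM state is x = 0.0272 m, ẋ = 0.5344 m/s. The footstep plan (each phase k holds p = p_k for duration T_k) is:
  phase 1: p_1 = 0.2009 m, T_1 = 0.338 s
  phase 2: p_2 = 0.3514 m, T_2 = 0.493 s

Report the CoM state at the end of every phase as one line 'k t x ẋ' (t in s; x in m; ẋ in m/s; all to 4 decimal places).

1 0.3380 0.1145 0.0423
2 0.8310 -0.3129 -2.1944

phase 1: p=0.2009, T=0.338, ωT=1.194864, cosh=1.802927, sinh=1.500181; start (x,ẋ)=(0.027200, 0.534400) → end (x,ẋ)=(0.114514, 0.042302)
phase 2: p=0.3514, T=0.493, ωT=1.742804, cosh=2.944186, sinh=2.769157; start (x,ẋ)=(0.114514, 0.042302) → end (x,ẋ)=(-0.312901, -2.194393)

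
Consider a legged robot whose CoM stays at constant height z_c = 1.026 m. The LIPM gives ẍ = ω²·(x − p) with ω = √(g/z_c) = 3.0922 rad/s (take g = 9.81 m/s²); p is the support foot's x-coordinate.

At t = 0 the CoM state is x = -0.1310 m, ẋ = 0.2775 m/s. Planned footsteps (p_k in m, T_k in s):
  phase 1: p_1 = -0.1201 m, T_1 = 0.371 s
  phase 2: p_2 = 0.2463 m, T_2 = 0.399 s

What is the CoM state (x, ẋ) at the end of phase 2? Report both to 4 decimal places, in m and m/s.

phase 1: p=-0.1201, T=0.371, ωT=1.147206, cosh=1.733452, sinh=1.415930; start (x,ẋ)=(-0.131000, 0.277500) → end (x,ẋ)=(-0.011926, 0.433309)
phase 2: p=0.2463, T=0.399, ωT=1.233788, cosh=1.862700, sinh=1.571513; start (x,ẋ)=(-0.011926, 0.433309) → end (x,ẋ)=(-0.014483, -0.447708)

x = -0.0145, ẋ = -0.4477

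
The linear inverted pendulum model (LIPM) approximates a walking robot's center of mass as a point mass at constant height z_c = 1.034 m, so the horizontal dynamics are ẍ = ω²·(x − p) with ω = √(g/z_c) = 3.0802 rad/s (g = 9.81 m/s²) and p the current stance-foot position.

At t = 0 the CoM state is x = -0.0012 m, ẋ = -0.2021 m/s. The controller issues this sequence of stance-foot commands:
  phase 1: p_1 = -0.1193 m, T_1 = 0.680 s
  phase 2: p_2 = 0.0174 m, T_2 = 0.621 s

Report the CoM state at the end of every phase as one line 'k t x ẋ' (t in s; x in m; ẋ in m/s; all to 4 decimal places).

1 0.6800 0.1052 0.6217
2 1.3010 0.9895 3.0462

phase 1: p=-0.1193, T=0.680, ωT=2.094536, cosh=4.122400, sinh=3.999272; start (x,ẋ)=(-0.001200, -0.202100) → end (x,ẋ)=(0.105153, 0.621685)
phase 2: p=0.0174, T=0.621, ωT=1.912804, cosh=3.459859, sinh=3.312193; start (x,ẋ)=(0.105153, 0.621685) → end (x,ẋ)=(0.989520, 3.046213)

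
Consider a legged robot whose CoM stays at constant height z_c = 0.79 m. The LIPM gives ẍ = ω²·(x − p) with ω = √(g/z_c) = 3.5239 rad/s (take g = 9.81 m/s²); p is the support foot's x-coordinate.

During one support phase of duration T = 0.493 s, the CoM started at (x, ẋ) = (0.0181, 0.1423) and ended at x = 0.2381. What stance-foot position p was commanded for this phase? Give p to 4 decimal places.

p = -0.0383

ωT = 3.5239·0.493 = 1.737283; cosh(ωT) = 2.928941, sinh(ωT) = 2.752943
x(T) = p + (x₀−p)·cosh(ωT) + (ẋ₀/ω)·sinh(ωT) ⇒ p·(1 − cosh) = x(T) − x₀·cosh − (ẋ₀/ω)·sinh
numerator   = 0.2381 − (0.0181)·2.928941 − (0.1423/3.5239)·2.752943 = 0.073919
denominator = 1 − 2.928941 = -1.928941
p = 0.073919 / -1.928941 = -0.0383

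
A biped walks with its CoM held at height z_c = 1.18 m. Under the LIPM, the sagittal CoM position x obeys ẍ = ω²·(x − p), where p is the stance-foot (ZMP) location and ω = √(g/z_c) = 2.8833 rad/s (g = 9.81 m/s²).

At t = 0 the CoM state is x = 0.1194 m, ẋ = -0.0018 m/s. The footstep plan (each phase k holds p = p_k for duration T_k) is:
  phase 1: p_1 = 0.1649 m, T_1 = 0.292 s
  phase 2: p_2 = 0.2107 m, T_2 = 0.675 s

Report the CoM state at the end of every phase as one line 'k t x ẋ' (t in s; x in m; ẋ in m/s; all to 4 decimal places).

1 0.2920 0.1017 -0.1264
2 0.9670 -0.3291 -1.5295

phase 1: p=0.1649, T=0.292, ωT=0.841924, cosh=1.375854, sinh=0.944973; start (x,ẋ)=(0.119400, -0.001800) → end (x,ẋ)=(0.101709, -0.126448)
phase 2: p=0.2107, T=0.675, ωT=1.946228, cosh=3.572517, sinh=3.429705; start (x,ẋ)=(0.101709, -0.126448) → end (x,ẋ)=(-0.329084, -1.529537)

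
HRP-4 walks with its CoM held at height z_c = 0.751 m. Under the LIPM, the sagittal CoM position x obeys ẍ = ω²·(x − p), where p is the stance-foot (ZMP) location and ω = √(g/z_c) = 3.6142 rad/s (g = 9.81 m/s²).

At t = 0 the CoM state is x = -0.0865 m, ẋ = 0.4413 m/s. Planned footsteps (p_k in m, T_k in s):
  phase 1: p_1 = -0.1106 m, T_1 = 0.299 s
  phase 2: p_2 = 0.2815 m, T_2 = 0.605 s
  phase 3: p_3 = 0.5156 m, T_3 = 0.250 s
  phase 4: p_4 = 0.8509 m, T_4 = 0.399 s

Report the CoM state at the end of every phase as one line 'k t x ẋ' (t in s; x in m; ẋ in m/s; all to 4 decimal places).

1 0.2990 0.0882 0.8386
2 0.9040 0.4299 0.7090
3 1.1540 0.5948 0.6991
4 1.5530 0.6654 -0.2865

phase 1: p=-0.1106, T=0.299, ωT=1.080646, cosh=1.642979, sinh=1.303603; start (x,ẋ)=(-0.086500, 0.441300) → end (x,ẋ)=(0.088168, 0.838593)
phase 2: p=0.2815, T=0.605, ωT=2.186591, cosh=4.508552, sinh=4.396253; start (x,ẋ)=(0.088168, 0.838593) → end (x,ẋ)=(0.429903, 0.709000)
phase 3: p=0.5156, T=0.250, ωT=0.903550, cosh=1.436740, sinh=1.031611; start (x,ẋ)=(0.429903, 0.709000) → end (x,ẋ)=(0.594848, 0.699133)
phase 4: p=0.8509, T=0.399, ωT=1.442066, cosh=2.232931, sinh=1.996493; start (x,ẋ)=(0.594848, 0.699133) → end (x,ẋ)=(0.665357, -0.286483)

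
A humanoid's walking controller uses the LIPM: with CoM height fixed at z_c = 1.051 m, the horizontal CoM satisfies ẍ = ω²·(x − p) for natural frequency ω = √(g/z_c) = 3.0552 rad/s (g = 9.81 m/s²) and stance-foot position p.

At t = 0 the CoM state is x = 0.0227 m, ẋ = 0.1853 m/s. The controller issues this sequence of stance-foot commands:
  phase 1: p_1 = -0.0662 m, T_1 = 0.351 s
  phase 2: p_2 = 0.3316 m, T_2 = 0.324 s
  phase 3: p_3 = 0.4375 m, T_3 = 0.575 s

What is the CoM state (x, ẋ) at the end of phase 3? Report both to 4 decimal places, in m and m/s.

phase 1: p=-0.0662, T=0.351, ωT=1.072375, cosh=1.632254, sinh=1.290059; start (x,ẋ)=(0.022700, 0.185300) → end (x,ẋ)=(0.157150, 0.652846)
phase 2: p=0.3316, T=0.324, ωT=0.989885, cosh=1.531272, sinh=1.159652; start (x,ẋ)=(0.157150, 0.652846) → end (x,ẋ)=(0.312269, 0.381615)
phase 3: p=0.4375, T=0.575, ωT=1.756740, cosh=2.983063, sinh=2.810457; start (x,ẋ)=(0.312269, 0.381615) → end (x,ẋ)=(0.414972, 0.063081)

x = 0.4150, ẋ = 0.0631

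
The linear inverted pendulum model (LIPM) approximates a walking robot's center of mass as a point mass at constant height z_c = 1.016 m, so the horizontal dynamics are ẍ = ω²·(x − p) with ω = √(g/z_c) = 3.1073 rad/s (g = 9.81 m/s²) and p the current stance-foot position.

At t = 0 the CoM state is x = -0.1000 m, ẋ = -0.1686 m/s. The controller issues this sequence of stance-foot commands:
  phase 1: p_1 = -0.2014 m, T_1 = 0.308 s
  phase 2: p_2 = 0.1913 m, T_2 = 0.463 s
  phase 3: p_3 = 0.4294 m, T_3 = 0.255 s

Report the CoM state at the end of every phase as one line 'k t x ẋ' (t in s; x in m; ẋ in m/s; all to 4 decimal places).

1 0.3080 -0.1101 0.0978
2 0.7710 -0.4171 -1.6451
3 1.0260 -1.1619 -4.4984

phase 1: p=-0.2014, T=0.308, ωT=0.957048, cosh=1.494012, sinh=1.109987; start (x,ẋ)=(-0.100000, -0.168600) → end (x,ẋ)=(-0.110134, 0.097845)
phase 2: p=0.1913, T=0.463, ωT=1.438680, cosh=2.226184, sinh=1.988944; start (x,ẋ)=(-0.110134, 0.097845) → end (x,ẋ)=(-0.417119, -1.645118)
phase 3: p=0.4294, T=0.255, ωT=0.792362, cosh=1.330690, sinh=0.877916; start (x,ẋ)=(-0.417119, -1.645118) → end (x,ẋ)=(-1.161855, -4.498402)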